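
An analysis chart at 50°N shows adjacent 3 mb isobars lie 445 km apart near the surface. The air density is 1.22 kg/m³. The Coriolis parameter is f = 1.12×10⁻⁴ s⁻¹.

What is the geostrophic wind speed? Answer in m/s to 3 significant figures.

4.93 m/s

Pressure gradient: |∂P/∂n| = 300 Pa / 445000 m = 6.74×10⁻⁴ Pa/m
Geostrophic balance (pressure-gradient force = Coriolis force):
V_g = (1/(fρ)) |∂P/∂n| = 6.74×10⁻⁴ / (1.12×10⁻⁴ × 1.22) = 4.93 m/s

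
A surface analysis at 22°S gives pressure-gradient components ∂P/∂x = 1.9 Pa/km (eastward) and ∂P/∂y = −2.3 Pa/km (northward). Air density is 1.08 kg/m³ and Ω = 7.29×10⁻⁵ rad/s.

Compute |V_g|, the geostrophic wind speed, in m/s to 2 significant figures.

51 m/s

Coriolis parameter at 22°S:
f = 2Ω sin φ = 2 × 7.29×10⁻⁵ × sin 22° = 5.46×10⁻⁵ s⁻¹
In the Southern Hemisphere f is negative: f = −5.46×10⁻⁵ s⁻¹.
Component geostrophic relations (x east, y north):
u_g = −(1/(fρ)) ∂P/∂y,  v_g = (1/(fρ)) ∂P/∂x
u_g = −(−2.3×10⁻³)/(−5.46×10⁻⁵ × 1.08) = −39.0 m/s;  v_g = (1.9×10⁻³)/(−5.46×10⁻⁵ × 1.08) = −32.2 m/s
|V_g| = √(u_g² + v_g²) = 50.6 m/s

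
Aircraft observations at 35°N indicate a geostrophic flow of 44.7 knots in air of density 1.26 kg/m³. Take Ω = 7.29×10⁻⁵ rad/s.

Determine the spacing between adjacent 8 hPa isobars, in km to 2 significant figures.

330 km

Coriolis parameter at 35°N:
f = 2Ω sin φ = 2 × 7.29×10⁻⁵ × sin 35° = 8.36×10⁻⁵ s⁻¹
Wind speed in SI: 44.7 knots = 23.0 m/s
Geostrophic balance rearranged: |∂P/∂n| = f ρ V_g
|∂P/∂n| = 8.36×10⁻⁵ × 1.26 × 23.0 = 2.42×10⁻³ Pa/m
Isobar spacing: Δn = ΔP/|∂P/∂n| = 800 Pa / 2.42×10⁻³ Pa/m = 330160 m ≈ 330 km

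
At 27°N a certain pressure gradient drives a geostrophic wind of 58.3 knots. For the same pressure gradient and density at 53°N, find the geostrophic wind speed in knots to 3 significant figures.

With the same pressure gradient and density, V_g ∝ 1/f ∝ 1/sin φ.
V₂ = V₁ · sin φ₁ / sin φ₂ = 58.3 × sin 27° / sin 53°
V₂ = 58.3 × 0.4540/0.7986 = 33.1 knots

33.1 knots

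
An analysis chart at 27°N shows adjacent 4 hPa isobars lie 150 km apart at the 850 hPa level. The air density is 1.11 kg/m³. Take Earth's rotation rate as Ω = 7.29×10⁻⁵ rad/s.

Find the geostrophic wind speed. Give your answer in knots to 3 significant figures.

Coriolis parameter at 27°N:
f = 2Ω sin φ = 2 × 7.29×10⁻⁵ × sin 27° = 6.62×10⁻⁵ s⁻¹
Pressure gradient: |∂P/∂n| = 400 Pa / 150000 m = 2.67×10⁻³ Pa/m
Geostrophic balance (pressure-gradient force = Coriolis force):
V_g = (1/(fρ)) |∂P/∂n| = 2.67×10⁻³ / (6.62×10⁻⁵ × 1.11) = 36.3 m/s
Converting: 36.3 m/s × 1.944 = 70.6 knots

70.6 knots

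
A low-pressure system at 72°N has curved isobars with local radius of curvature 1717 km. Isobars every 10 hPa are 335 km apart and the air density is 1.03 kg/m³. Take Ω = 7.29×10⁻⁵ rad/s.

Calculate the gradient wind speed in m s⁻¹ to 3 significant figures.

19.3 m s⁻¹

Coriolis parameter at 72°N:
f = 2Ω sin φ = 2 × 7.29×10⁻⁵ × sin 72° = 1.39×10⁻⁴ s⁻¹
Pressure gradient: |∂P/∂n| = 1000 Pa / 335000 m = 2.99×10⁻³ Pa/m
Geostrophic speed: V_g = |∂P/∂n|/(fρ) = 2.99×10⁻³/(1.39×10⁻⁴ × 1.03) = 20.9 m/s
Around a low, centrifugal force acts outward with Coriolis, so pressure-gradient force balances both:
(1/ρ)|∂P/∂n| = fV + V²/R  →  V² + fR·V − fR·V_g = 0
With fR = 1.39×10⁻⁴ × 1717×10³ m = 238 m/s:
V = [−fR + √((fR)² + 4 fR V_g)]/2 = [−238 + √(238² + 4×238×20.9)]/2 = 19.3 m/s
Subgeostrophic (V < V_g = 20.9 m/s), as expected around a low.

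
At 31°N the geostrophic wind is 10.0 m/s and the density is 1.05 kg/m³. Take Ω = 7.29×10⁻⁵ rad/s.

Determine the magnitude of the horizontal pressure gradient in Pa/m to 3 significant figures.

7.88×10⁻⁴ Pa/m

Coriolis parameter at 31°N:
f = 2Ω sin φ = 2 × 7.29×10⁻⁵ × sin 31° = 7.51×10⁻⁵ s⁻¹
Geostrophic balance rearranged: |∂P/∂n| = f ρ V_g
|∂P/∂n| = 7.51×10⁻⁵ × 1.05 × 10.0 = 7.88×10⁻⁴ Pa/m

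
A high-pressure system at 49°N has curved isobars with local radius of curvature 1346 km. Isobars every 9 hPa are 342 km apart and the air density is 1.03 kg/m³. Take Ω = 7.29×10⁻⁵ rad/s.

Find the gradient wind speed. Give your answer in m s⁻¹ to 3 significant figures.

Coriolis parameter at 49°N:
f = 2Ω sin φ = 2 × 7.29×10⁻⁵ × sin 49° = 1.10×10⁻⁴ s⁻¹
Pressure gradient: |∂P/∂n| = 900 Pa / 342000 m = 2.63×10⁻³ Pa/m
Geostrophic speed: V_g = |∂P/∂n|/(fρ) = 2.63×10⁻³/(1.10×10⁻⁴ × 1.03) = 23.2 m/s
Around a high, pressure-gradient force acts outward with centrifugal, so Coriolis balances both:
fV = (1/ρ)|∂P/∂n| + V²/R  →  V² − fR·V + fR·V_g = 0
With fR = 1.10×10⁻⁴ × 1346×10³ m = 148 m/s:
V = [fR − √((fR)² − 4 fR V_g)]/2 = [148 − √(148² − 4×148×23.2)]/2 = 28.8 m/s
Supergeostrophic (V > V_g = 23.2 m/s), as expected around a high.

28.8 m s⁻¹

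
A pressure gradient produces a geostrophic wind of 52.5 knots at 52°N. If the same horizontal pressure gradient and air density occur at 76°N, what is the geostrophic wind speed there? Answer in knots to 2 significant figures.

43 knots

With the same pressure gradient and density, V_g ∝ 1/f ∝ 1/sin φ.
V₂ = V₁ · sin φ₁ / sin φ₂ = 52.5 × sin 52° / sin 76°
V₂ = 52.5 × 0.7880/0.9703 = 43 knots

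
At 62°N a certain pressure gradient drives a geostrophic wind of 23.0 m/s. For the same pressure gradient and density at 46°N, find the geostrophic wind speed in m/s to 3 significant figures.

With the same pressure gradient and density, V_g ∝ 1/f ∝ 1/sin φ.
V₂ = V₁ · sin φ₁ / sin φ₂ = 23.0 × sin 62° / sin 46°
V₂ = 23.0 × 0.8829/0.7193 = 28.2 m/s

28.2 m/s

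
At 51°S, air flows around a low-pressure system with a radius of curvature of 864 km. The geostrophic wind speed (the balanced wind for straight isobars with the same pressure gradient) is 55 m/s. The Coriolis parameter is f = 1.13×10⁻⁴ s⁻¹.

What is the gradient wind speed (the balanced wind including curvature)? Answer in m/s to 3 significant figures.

39.2 m/s

Around a low, centrifugal force acts outward with Coriolis, so pressure-gradient force balances both:
(1/ρ)|∂P/∂n| = fV + V²/R  →  V² + fR·V − fR·V_g = 0
With fR = 1.13×10⁻⁴ × 864×10³ m = 97.6 m/s:
V = [−fR + √((fR)² + 4 fR V_g)]/2 = [−97.6 + √(97.6² + 4×97.6×55)]/2 = 39.2 m/s
Subgeostrophic (V < V_g = 55 m/s), as expected around a low.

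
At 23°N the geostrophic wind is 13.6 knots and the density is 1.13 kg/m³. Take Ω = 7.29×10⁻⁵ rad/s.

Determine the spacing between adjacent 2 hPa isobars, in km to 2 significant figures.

Coriolis parameter at 23°N:
f = 2Ω sin φ = 2 × 7.29×10⁻⁵ × sin 23° = 5.70×10⁻⁵ s⁻¹
Wind speed in SI: 13.6 knots = 7.00 m/s
Geostrophic balance rearranged: |∂P/∂n| = f ρ V_g
|∂P/∂n| = 5.70×10⁻⁵ × 1.13 × 7.00 = 4.50×10⁻⁴ Pa/m
Isobar spacing: Δn = ΔP/|∂P/∂n| = 200 Pa / 4.50×10⁻⁴ Pa/m = 444057 m ≈ 440 km

440 km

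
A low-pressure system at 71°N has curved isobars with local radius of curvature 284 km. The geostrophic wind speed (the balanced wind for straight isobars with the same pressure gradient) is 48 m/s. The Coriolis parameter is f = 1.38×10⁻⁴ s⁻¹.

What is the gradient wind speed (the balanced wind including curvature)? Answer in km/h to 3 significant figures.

Around a low, centrifugal force acts outward with Coriolis, so pressure-gradient force balances both:
(1/ρ)|∂P/∂n| = fV + V²/R  →  V² + fR·V − fR·V_g = 0
With fR = 1.38×10⁻⁴ × 284×10³ m = 39.2 m/s:
V = [−fR + √((fR)² + 4 fR V_g)]/2 = [−39.2 + √(39.2² + 4×39.2×48)]/2 = 28 m/s
Subgeostrophic (V < V_g = 48 m/s), as expected around a low.
Converting: 28 m/s × 3.6 = 101 km/h

101 km/h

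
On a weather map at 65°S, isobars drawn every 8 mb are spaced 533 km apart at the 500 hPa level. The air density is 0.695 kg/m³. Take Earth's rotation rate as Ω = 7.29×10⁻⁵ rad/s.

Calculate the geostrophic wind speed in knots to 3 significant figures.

Coriolis parameter at 65°S:
f = 2Ω sin φ = 2 × 7.29×10⁻⁵ × sin 65° = 1.32×10⁻⁴ s⁻¹
Pressure gradient: |∂P/∂n| = 800 Pa / 533000 m = 1.50×10⁻³ Pa/m
Geostrophic balance (pressure-gradient force = Coriolis force):
V_g = (1/(fρ)) |∂P/∂n| = 1.50×10⁻³ / (1.32×10⁻⁴ × 0.695) = 16.3 m/s
Converting: 16.3 m/s × 1.944 = 31.8 knots

31.8 knots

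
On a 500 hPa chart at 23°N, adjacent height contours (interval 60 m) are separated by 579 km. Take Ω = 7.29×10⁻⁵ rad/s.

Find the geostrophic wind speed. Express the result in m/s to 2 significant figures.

18 m/s

Coriolis parameter at 23°N:
f = 2Ω sin φ = 2 × 7.29×10⁻⁵ × sin 23° = 5.70×10⁻⁵ s⁻¹
Height gradient: |∂Z/∂n| = 60 m / 579000 m = 1.04×10⁻⁴
On a pressure surface, geostrophic balance gives V_g = (g/f)|∂Z/∂n|:
V_g = 9.81 × 1.04×10⁻⁴ / 5.70×10⁻⁵ = 17.8 m/s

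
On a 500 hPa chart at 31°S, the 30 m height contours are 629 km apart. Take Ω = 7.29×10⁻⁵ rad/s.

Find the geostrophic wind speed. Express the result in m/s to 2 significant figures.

6.2 m/s

Coriolis parameter at 31°S:
f = 2Ω sin φ = 2 × 7.29×10⁻⁵ × sin 31° = 7.51×10⁻⁵ s⁻¹
Height gradient: |∂Z/∂n| = 30 m / 629000 m = 4.77×10⁻⁵
On a pressure surface, geostrophic balance gives V_g = (g/f)|∂Z/∂n|:
V_g = 9.81 × 4.77×10⁻⁵ / 7.51×10⁻⁵ = 6.23 m/s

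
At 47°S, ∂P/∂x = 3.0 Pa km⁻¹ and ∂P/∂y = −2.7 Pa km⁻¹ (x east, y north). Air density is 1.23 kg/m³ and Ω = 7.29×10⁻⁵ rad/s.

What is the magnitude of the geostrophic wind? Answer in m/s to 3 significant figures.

30.8 m/s

Coriolis parameter at 47°S:
f = 2Ω sin φ = 2 × 7.29×10⁻⁵ × sin 47° = 1.07×10⁻⁴ s⁻¹
In the Southern Hemisphere f is negative: f = −1.07×10⁻⁴ s⁻¹.
Component geostrophic relations (x east, y north):
u_g = −(1/(fρ)) ∂P/∂y,  v_g = (1/(fρ)) ∂P/∂x
u_g = −(−2.7×10⁻³)/(−1.07×10⁻⁴ × 1.23) = −20.6 m/s;  v_g = (3.0×10⁻³)/(−1.07×10⁻⁴ × 1.23) = −22.9 m/s
|V_g| = √(u_g² + v_g²) = 30.8 m/s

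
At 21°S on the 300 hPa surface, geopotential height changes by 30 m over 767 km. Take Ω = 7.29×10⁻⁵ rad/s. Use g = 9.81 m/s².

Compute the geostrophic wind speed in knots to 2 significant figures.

Coriolis parameter at 21°S:
f = 2Ω sin φ = 2 × 7.29×10⁻⁵ × sin 21° = 5.23×10⁻⁵ s⁻¹
Height gradient: |∂Z/∂n| = 30 m / 767000 m = 3.91×10⁻⁵
On a pressure surface, geostrophic balance gives V_g = (g/f)|∂Z/∂n|:
V_g = 9.81 × 3.91×10⁻⁵ / 5.23×10⁻⁵ = 7.34 m/s
Converting: 7.34 m/s × 1.944 = 14 knots

14 knots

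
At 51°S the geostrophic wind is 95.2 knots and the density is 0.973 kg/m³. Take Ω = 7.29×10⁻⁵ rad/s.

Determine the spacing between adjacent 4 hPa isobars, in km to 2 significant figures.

74 km

Coriolis parameter at 51°S:
f = 2Ω sin φ = 2 × 7.29×10⁻⁵ × sin 51° = 1.13×10⁻⁴ s⁻¹
Wind speed in SI: 95.2 knots = 49.0 m/s
Geostrophic balance rearranged: |∂P/∂n| = f ρ V_g
|∂P/∂n| = 1.13×10⁻⁴ × 0.973 × 49.0 = 5.40×10⁻³ Pa/m
Isobar spacing: Δn = ΔP/|∂P/∂n| = 400 Pa / 5.40×10⁻³ Pa/m = 74082 m ≈ 74 km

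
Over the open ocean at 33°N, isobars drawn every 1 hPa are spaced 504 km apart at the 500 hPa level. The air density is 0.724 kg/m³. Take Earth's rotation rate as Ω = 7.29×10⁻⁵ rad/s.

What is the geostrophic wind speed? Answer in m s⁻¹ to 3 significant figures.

3.45 m s⁻¹

Coriolis parameter at 33°N:
f = 2Ω sin φ = 2 × 7.29×10⁻⁵ × sin 33° = 7.94×10⁻⁵ s⁻¹
Pressure gradient: |∂P/∂n| = 100 Pa / 504000 m = 1.98×10⁻⁴ Pa/m
Geostrophic balance (pressure-gradient force = Coriolis force):
V_g = (1/(fρ)) |∂P/∂n| = 1.98×10⁻⁴ / (7.94×10⁻⁵ × 0.724) = 3.45 m/s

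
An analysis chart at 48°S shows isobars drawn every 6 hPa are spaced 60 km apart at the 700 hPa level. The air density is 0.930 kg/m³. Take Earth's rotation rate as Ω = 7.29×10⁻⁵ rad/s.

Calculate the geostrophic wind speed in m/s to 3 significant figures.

Coriolis parameter at 48°S:
f = 2Ω sin φ = 2 × 7.29×10⁻⁵ × sin 48° = 1.08×10⁻⁴ s⁻¹
Pressure gradient: |∂P/∂n| = 600 Pa / 60000 m = 1.00×10⁻² Pa/m
Geostrophic balance (pressure-gradient force = Coriolis force):
V_g = (1/(fρ)) |∂P/∂n| = 1.00×10⁻² / (1.08×10⁻⁴ × 0.930) = 99.2 m/s

99.2 m/s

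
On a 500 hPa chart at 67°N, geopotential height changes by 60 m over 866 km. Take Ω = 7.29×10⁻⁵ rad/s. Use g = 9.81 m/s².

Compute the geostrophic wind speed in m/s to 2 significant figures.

Coriolis parameter at 67°N:
f = 2Ω sin φ = 2 × 7.29×10⁻⁵ × sin 67° = 1.34×10⁻⁴ s⁻¹
Height gradient: |∂Z/∂n| = 60 m / 866000 m = 6.93×10⁻⁵
On a pressure surface, geostrophic balance gives V_g = (g/f)|∂Z/∂n|:
V_g = 9.81 × 6.93×10⁻⁵ / 1.34×10⁻⁴ = 5.06 m/s

5.1 m/s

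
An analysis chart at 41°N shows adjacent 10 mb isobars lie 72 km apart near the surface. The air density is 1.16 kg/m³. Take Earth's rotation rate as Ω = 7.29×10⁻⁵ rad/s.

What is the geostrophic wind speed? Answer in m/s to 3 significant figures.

Coriolis parameter at 41°N:
f = 2Ω sin φ = 2 × 7.29×10⁻⁵ × sin 41° = 9.57×10⁻⁵ s⁻¹
Pressure gradient: |∂P/∂n| = 1000 Pa / 72000 m = 1.39×10⁻² Pa/m
Geostrophic balance (pressure-gradient force = Coriolis force):
V_g = (1/(fρ)) |∂P/∂n| = 1.39×10⁻² / (9.57×10⁻⁵ × 1.16) = 125 m/s

125 m/s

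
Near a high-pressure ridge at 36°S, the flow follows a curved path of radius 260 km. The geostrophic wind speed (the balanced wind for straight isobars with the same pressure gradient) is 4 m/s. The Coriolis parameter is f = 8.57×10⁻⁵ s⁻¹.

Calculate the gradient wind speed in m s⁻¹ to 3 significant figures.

Around a high, pressure-gradient force acts outward with centrifugal, so Coriolis balances both:
fV = (1/ρ)|∂P/∂n| + V²/R  →  V² − fR·V + fR·V_g = 0
With fR = 8.57×10⁻⁵ × 260×10³ m = 22.3 m/s:
V = [fR − √((fR)² − 4 fR V_g)]/2 = [22.3 − √(22.3² − 4×22.3×4)]/2 = 5.23 m/s
Supergeostrophic (V > V_g = 4 m/s), as expected around a high.

5.23 m s⁻¹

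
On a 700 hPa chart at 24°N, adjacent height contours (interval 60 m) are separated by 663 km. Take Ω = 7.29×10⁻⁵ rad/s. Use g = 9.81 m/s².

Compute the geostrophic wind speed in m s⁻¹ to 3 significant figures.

Coriolis parameter at 24°N:
f = 2Ω sin φ = 2 × 7.29×10⁻⁵ × sin 24° = 5.93×10⁻⁵ s⁻¹
Height gradient: |∂Z/∂n| = 60 m / 663000 m = 9.05×10⁻⁵
On a pressure surface, geostrophic balance gives V_g = (g/f)|∂Z/∂n|:
V_g = 9.81 × 9.05×10⁻⁵ / 5.93×10⁻⁵ = 15.0 m/s

15.0 m s⁻¹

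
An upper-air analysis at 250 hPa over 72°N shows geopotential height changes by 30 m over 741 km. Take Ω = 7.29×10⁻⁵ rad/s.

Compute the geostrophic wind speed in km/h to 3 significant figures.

10.3 km/h

Coriolis parameter at 72°N:
f = 2Ω sin φ = 2 × 7.29×10⁻⁵ × sin 72° = 1.39×10⁻⁴ s⁻¹
Height gradient: |∂Z/∂n| = 30 m / 741000 m = 4.05×10⁻⁵
On a pressure surface, geostrophic balance gives V_g = (g/f)|∂Z/∂n|:
V_g = 9.81 × 4.05×10⁻⁵ / 1.39×10⁻⁴ = 2.86 m/s
Converting: 2.86 m/s × 3.6 = 10.3 km/h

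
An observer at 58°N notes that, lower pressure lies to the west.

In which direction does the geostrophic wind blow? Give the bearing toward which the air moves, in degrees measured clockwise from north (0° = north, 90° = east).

The pressure-gradient force points toward the west (bearing 270°).
Geostrophic balance: in the Northern Hemisphere the Coriolis force deflects motion to the right, so the geostrophic wind blows 90° to the right of the pressure-gradient force (low pressure on the left).
Rotating 270° by 90° clockwise gives 000° — the wind blows toward the north.

000°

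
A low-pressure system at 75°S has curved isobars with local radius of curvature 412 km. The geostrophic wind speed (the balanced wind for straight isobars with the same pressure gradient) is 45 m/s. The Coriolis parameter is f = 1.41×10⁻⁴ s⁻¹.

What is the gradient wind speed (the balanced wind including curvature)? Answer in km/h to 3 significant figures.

Around a low, centrifugal force acts outward with Coriolis, so pressure-gradient force balances both:
(1/ρ)|∂P/∂n| = fV + V²/R  →  V² + fR·V − fR·V_g = 0
With fR = 1.41×10⁻⁴ × 412×10³ m = 58.1 m/s:
V = [−fR + √((fR)² + 4 fR V_g)]/2 = [−58.1 + √(58.1² + 4×58.1×45)]/2 = 29.8 m/s
Subgeostrophic (V < V_g = 45 m/s), as expected around a low.
Converting: 29.8 m/s × 3.6 = 107 km/h

107 km/h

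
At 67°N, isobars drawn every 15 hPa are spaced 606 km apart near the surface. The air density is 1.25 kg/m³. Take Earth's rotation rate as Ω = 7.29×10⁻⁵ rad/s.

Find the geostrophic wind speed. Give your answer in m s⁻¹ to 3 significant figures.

14.8 m s⁻¹

Coriolis parameter at 67°N:
f = 2Ω sin φ = 2 × 7.29×10⁻⁵ × sin 67° = 1.34×10⁻⁴ s⁻¹
Pressure gradient: |∂P/∂n| = 1500 Pa / 606000 m = 2.48×10⁻³ Pa/m
Geostrophic balance (pressure-gradient force = Coriolis force):
V_g = (1/(fρ)) |∂P/∂n| = 2.48×10⁻³ / (1.34×10⁻⁴ × 1.25) = 14.8 m/s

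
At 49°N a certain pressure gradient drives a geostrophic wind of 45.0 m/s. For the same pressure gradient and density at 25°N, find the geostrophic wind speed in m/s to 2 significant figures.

80 m/s

With the same pressure gradient and density, V_g ∝ 1/f ∝ 1/sin φ.
V₂ = V₁ · sin φ₁ / sin φ₂ = 45.0 × sin 49° / sin 25°
V₂ = 45.0 × 0.7547/0.4226 = 80 m/s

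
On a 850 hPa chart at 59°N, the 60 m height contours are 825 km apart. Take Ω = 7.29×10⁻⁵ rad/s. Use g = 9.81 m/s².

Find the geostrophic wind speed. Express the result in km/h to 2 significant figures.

21 km/h

Coriolis parameter at 59°N:
f = 2Ω sin φ = 2 × 7.29×10⁻⁵ × sin 59° = 1.25×10⁻⁴ s⁻¹
Height gradient: |∂Z/∂n| = 60 m / 825000 m = 7.27×10⁻⁵
On a pressure surface, geostrophic balance gives V_g = (g/f)|∂Z/∂n|:
V_g = 9.81 × 7.27×10⁻⁵ / 1.25×10⁻⁴ = 5.71 m/s
Converting: 5.71 m/s × 3.6 = 21 km/h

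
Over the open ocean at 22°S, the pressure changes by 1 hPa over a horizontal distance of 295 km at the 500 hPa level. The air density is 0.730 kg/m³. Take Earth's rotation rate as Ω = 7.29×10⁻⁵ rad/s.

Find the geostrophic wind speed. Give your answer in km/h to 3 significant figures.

Coriolis parameter at 22°S:
f = 2Ω sin φ = 2 × 7.29×10⁻⁵ × sin 22° = 5.46×10⁻⁵ s⁻¹
Pressure gradient: |∂P/∂n| = 100 Pa / 295000 m = 3.39×10⁻⁴ Pa/m
Geostrophic balance (pressure-gradient force = Coriolis force):
V_g = (1/(fρ)) |∂P/∂n| = 3.39×10⁻⁴ / (5.46×10⁻⁵ × 0.730) = 8.50 m/s
Converting: 8.50 m/s × 3.6 = 30.6 km/h

30.6 km/h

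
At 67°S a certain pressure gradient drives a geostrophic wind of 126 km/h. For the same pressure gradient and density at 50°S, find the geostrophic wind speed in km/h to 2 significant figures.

With the same pressure gradient and density, V_g ∝ 1/f ∝ 1/sin φ.
V₂ = V₁ · sin φ₁ / sin φ₂ = 126 × sin 67° / sin 50°
V₂ = 126 × 0.9205/0.7660 = 150 km/h

150 km/h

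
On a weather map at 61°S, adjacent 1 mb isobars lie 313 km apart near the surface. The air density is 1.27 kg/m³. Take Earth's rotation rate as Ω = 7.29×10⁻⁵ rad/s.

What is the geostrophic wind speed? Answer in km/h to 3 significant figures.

7.10 km/h

Coriolis parameter at 61°S:
f = 2Ω sin φ = 2 × 7.29×10⁻⁵ × sin 61° = 1.28×10⁻⁴ s⁻¹
Pressure gradient: |∂P/∂n| = 100 Pa / 313000 m = 3.19×10⁻⁴ Pa/m
Geostrophic balance (pressure-gradient force = Coriolis force):
V_g = (1/(fρ)) |∂P/∂n| = 3.19×10⁻⁴ / (1.28×10⁻⁴ × 1.27) = 1.97 m/s
Converting: 1.97 m/s × 3.6 = 7.10 km/h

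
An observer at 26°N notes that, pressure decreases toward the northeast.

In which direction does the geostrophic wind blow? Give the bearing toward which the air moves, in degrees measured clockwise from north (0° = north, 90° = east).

The pressure-gradient force points toward the northeast (bearing 045°).
Geostrophic balance: in the Northern Hemisphere the Coriolis force deflects motion to the right, so the geostrophic wind blows 90° to the right of the pressure-gradient force (low pressure on the left).
Rotating 045° by 90° clockwise gives 135° — the wind blows toward the southeast.

135°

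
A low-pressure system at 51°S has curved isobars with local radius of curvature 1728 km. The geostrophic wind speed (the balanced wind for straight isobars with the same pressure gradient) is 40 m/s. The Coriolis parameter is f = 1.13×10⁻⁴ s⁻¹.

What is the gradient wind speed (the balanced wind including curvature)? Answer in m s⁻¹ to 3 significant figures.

Around a low, centrifugal force acts outward with Coriolis, so pressure-gradient force balances both:
(1/ρ)|∂P/∂n| = fV + V²/R  →  V² + fR·V − fR·V_g = 0
With fR = 1.13×10⁻⁴ × 1728×10³ m = 195 m/s:
V = [−fR + √((fR)² + 4 fR V_g)]/2 = [−195 + √(195² + 4×195×40)]/2 = 34.1 m/s
Subgeostrophic (V < V_g = 40 m/s), as expected around a low.

34.1 m s⁻¹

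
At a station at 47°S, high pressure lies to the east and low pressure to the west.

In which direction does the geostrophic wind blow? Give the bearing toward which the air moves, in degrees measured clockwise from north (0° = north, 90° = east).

The pressure-gradient force points toward the west (bearing 270°).
Geostrophic balance: in the Southern Hemisphere the Coriolis force deflects motion to the left, so the geostrophic wind blows 90° to the left of the pressure-gradient force (low pressure on the right).
Rotating 270° by 90° counterclockwise gives 180° — the wind blows toward the south.

180°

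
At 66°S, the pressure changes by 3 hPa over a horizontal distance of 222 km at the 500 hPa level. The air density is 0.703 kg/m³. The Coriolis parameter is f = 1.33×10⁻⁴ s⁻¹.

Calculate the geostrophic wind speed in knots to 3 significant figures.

28.1 knots

Pressure gradient: |∂P/∂n| = 300 Pa / 222000 m = 1.35×10⁻³ Pa/m
Geostrophic balance (pressure-gradient force = Coriolis force):
V_g = (1/(fρ)) |∂P/∂n| = 1.35×10⁻³ / (1.33×10⁻⁴ × 0.703) = 14.5 m/s
Converting: 14.5 m/s × 1.944 = 28.1 knots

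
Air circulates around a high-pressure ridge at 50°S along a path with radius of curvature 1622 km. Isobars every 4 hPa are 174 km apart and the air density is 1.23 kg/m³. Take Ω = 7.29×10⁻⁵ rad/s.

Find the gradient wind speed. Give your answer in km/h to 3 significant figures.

Coriolis parameter at 50°S:
f = 2Ω sin φ = 2 × 7.29×10⁻⁵ × sin 50° = 1.12×10⁻⁴ s⁻¹
Pressure gradient: |∂P/∂n| = 400 Pa / 174000 m = 2.30×10⁻³ Pa/m
Geostrophic speed: V_g = |∂P/∂n|/(fρ) = 2.30×10⁻³/(1.12×10⁻⁴ × 1.23) = 16.7 m/s
Around a high, pressure-gradient force acts outward with centrifugal, so Coriolis balances both:
fV = (1/ρ)|∂P/∂n| + V²/R  →  V² − fR·V + fR·V_g = 0
With fR = 1.12×10⁻⁴ × 1622×10³ m = 181 m/s:
V = [fR − √((fR)² − 4 fR V_g)]/2 = [181 − √(181² − 4×181×16.7)]/2 = 18.7 m/s
Supergeostrophic (V > V_g = 16.7 m/s), as expected around a high.
Converting: 18.7 m/s × 3.6 = 67.2 km/h

67.2 km/h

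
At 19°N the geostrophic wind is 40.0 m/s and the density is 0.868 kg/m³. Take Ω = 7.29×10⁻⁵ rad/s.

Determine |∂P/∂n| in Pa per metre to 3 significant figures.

Coriolis parameter at 19°N:
f = 2Ω sin φ = 2 × 7.29×10⁻⁵ × sin 19° = 4.75×10⁻⁵ s⁻¹
Geostrophic balance rearranged: |∂P/∂n| = f ρ V_g
|∂P/∂n| = 4.75×10⁻⁵ × 0.868 × 40.0 = 1.65×10⁻³ Pa/m

1.65×10⁻³ Pa/m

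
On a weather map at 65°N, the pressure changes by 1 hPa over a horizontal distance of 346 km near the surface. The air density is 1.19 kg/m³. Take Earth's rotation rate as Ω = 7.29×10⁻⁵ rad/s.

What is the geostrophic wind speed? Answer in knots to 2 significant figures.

3.6 knots

Coriolis parameter at 65°N:
f = 2Ω sin φ = 2 × 7.29×10⁻⁵ × sin 65° = 1.32×10⁻⁴ s⁻¹
Pressure gradient: |∂P/∂n| = 100 Pa / 346000 m = 2.89×10⁻⁴ Pa/m
Geostrophic balance (pressure-gradient force = Coriolis force):
V_g = (1/(fρ)) |∂P/∂n| = 2.89×10⁻⁴ / (1.32×10⁻⁴ × 1.19) = 1.84 m/s
Converting: 1.84 m/s × 1.944 = 3.6 knots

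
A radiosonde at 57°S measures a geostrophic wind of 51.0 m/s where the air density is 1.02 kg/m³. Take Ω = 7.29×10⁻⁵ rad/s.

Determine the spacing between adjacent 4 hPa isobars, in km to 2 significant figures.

Coriolis parameter at 57°S:
f = 2Ω sin φ = 2 × 7.29×10⁻⁵ × sin 57° = 1.22×10⁻⁴ s⁻¹
Geostrophic balance rearranged: |∂P/∂n| = f ρ V_g
|∂P/∂n| = 1.22×10⁻⁴ × 1.02 × 51.0 = 6.36×10⁻³ Pa/m
Isobar spacing: Δn = ΔP/|∂P/∂n| = 400 Pa / 6.36×10⁻³ Pa/m = 62884 m ≈ 63 km

63 km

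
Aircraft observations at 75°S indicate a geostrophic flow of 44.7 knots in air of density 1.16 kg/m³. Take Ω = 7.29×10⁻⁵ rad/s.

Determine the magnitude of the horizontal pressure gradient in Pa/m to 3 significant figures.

Coriolis parameter at 75°S:
f = 2Ω sin φ = 2 × 7.29×10⁻⁵ × sin 75° = 1.41×10⁻⁴ s⁻¹
Wind speed in SI: 44.7 knots = 23.0 m/s
Geostrophic balance rearranged: |∂P/∂n| = f ρ V_g
|∂P/∂n| = 1.41×10⁻⁴ × 1.16 × 23.0 = 3.76×10⁻³ Pa/m

3.76×10⁻³ Pa/m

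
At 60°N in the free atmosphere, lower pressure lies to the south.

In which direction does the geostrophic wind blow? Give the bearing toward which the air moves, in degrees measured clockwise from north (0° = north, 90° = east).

The pressure-gradient force points toward the south (bearing 180°).
Geostrophic balance: in the Northern Hemisphere the Coriolis force deflects motion to the right, so the geostrophic wind blows 90° to the right of the pressure-gradient force (low pressure on the left).
Rotating 180° by 90° clockwise gives 270° — the wind blows toward the west.

270°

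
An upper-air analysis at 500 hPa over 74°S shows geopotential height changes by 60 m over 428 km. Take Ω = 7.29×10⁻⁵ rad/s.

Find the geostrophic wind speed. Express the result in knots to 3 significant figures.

Coriolis parameter at 74°S:
f = 2Ω sin φ = 2 × 7.29×10⁻⁵ × sin 74° = 1.40×10⁻⁴ s⁻¹
Height gradient: |∂Z/∂n| = 60 m / 428000 m = 1.40×10⁻⁴
On a pressure surface, geostrophic balance gives V_g = (g/f)|∂Z/∂n|:
V_g = 9.81 × 1.40×10⁻⁴ / 1.40×10⁻⁴ = 9.81 m/s
Converting: 9.81 m/s × 1.944 = 19.1 knots

19.1 knots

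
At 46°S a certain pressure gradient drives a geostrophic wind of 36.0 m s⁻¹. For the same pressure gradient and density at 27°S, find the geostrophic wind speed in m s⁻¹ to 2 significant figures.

57 m s⁻¹

With the same pressure gradient and density, V_g ∝ 1/f ∝ 1/sin φ.
V₂ = V₁ · sin φ₁ / sin φ₂ = 36.0 × sin 46° / sin 27°
V₂ = 36.0 × 0.7193/0.4540 = 57 m s⁻¹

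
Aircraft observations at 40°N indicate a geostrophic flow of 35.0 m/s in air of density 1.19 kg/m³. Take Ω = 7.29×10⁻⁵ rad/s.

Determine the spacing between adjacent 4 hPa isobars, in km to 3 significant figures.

Coriolis parameter at 40°N:
f = 2Ω sin φ = 2 × 7.29×10⁻⁵ × sin 40° = 9.37×10⁻⁵ s⁻¹
Geostrophic balance rearranged: |∂P/∂n| = f ρ V_g
|∂P/∂n| = 9.37×10⁻⁵ × 1.19 × 35.0 = 3.90×10⁻³ Pa/m
Isobar spacing: Δn = ΔP/|∂P/∂n| = 400 Pa / 3.90×10⁻³ Pa/m = 102475 m ≈ 102 km

102 km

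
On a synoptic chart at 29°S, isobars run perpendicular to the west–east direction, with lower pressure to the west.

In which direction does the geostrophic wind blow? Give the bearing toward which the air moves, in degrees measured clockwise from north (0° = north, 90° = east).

180°

The pressure-gradient force points toward the west (bearing 270°).
Geostrophic balance: in the Southern Hemisphere the Coriolis force deflects motion to the left, so the geostrophic wind blows 90° to the left of the pressure-gradient force (low pressure on the right).
Rotating 270° by 90° counterclockwise gives 180° — the wind blows toward the south.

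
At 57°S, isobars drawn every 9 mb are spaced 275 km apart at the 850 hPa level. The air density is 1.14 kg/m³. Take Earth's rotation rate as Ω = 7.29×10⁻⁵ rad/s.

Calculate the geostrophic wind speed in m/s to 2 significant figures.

23 m/s

Coriolis parameter at 57°S:
f = 2Ω sin φ = 2 × 7.29×10⁻⁵ × sin 57° = 1.22×10⁻⁴ s⁻¹
Pressure gradient: |∂P/∂n| = 900 Pa / 275000 m = 3.27×10⁻³ Pa/m
Geostrophic balance (pressure-gradient force = Coriolis force):
V_g = (1/(fρ)) |∂P/∂n| = 3.27×10⁻³ / (1.22×10⁻⁴ × 1.14) = 23.5 m/s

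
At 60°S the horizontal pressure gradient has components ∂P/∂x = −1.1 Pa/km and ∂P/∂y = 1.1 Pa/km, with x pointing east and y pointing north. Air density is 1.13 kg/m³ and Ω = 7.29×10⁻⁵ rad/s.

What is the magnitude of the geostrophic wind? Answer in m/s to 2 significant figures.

Coriolis parameter at 60°S:
f = 2Ω sin φ = 2 × 7.29×10⁻⁵ × sin 60° = 1.26×10⁻⁴ s⁻¹
In the Southern Hemisphere f is negative: f = −1.26×10⁻⁴ s⁻¹.
Component geostrophic relations (x east, y north):
u_g = −(1/(fρ)) ∂P/∂y,  v_g = (1/(fρ)) ∂P/∂x
u_g = −(1.1×10⁻³)/(−1.26×10⁻⁴ × 1.13) = 7.71 m/s;  v_g = (−1.1×10⁻³)/(−1.26×10⁻⁴ × 1.13) = 7.71 m/s
|V_g| = √(u_g² + v_g²) = 10.9 m/s

11 m/s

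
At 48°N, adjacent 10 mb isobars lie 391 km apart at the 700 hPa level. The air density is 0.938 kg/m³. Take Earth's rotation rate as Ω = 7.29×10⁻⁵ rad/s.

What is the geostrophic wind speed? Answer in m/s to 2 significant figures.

Coriolis parameter at 48°N:
f = 2Ω sin φ = 2 × 7.29×10⁻⁵ × sin 48° = 1.08×10⁻⁴ s⁻¹
Pressure gradient: |∂P/∂n| = 1000 Pa / 391000 m = 2.56×10⁻³ Pa/m
Geostrophic balance (pressure-gradient force = Coriolis force):
V_g = (1/(fρ)) |∂P/∂n| = 2.56×10⁻³ / (1.08×10⁻⁴ × 0.938) = 25.2 m/s

25 m/s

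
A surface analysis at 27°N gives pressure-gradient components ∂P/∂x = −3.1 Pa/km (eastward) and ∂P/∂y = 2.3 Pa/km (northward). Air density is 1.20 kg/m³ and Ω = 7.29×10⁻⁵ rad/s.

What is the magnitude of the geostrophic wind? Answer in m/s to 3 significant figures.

Coriolis parameter at 27°N:
f = 2Ω sin φ = 2 × 7.29×10⁻⁵ × sin 27° = 6.62×10⁻⁵ s⁻¹
Component geostrophic relations (x east, y north):
u_g = −(1/(fρ)) ∂P/∂y,  v_g = (1/(fρ)) ∂P/∂x
u_g = −(2.3×10⁻³)/(6.62×10⁻⁵ × 1.20) = −29.0 m/s;  v_g = (−3.1×10⁻³)/(6.62×10⁻⁵ × 1.20) = −39.0 m/s
|V_g| = √(u_g² + v_g²) = 48.6 m/s

48.6 m/s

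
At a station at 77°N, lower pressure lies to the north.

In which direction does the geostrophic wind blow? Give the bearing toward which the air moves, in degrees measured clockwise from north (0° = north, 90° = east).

The pressure-gradient force points toward the north (bearing 000°).
Geostrophic balance: in the Northern Hemisphere the Coriolis force deflects motion to the right, so the geostrophic wind blows 90° to the right of the pressure-gradient force (low pressure on the left).
Rotating 000° by 90° clockwise gives 090° — the wind blows toward the east.

090°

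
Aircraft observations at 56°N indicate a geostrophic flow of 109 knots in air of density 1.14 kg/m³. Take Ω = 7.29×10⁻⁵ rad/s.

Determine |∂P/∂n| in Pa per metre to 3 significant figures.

7.73×10⁻³ Pa/m

Coriolis parameter at 56°N:
f = 2Ω sin φ = 2 × 7.29×10⁻⁵ × sin 56° = 1.21×10⁻⁴ s⁻¹
Wind speed in SI: 109 knots = 56.1 m/s
Geostrophic balance rearranged: |∂P/∂n| = f ρ V_g
|∂P/∂n| = 1.21×10⁻⁴ × 1.14 × 56.1 = 7.73×10⁻³ Pa/m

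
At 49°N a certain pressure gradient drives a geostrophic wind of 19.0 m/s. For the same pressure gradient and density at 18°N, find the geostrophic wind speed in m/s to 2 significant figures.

46 m/s

With the same pressure gradient and density, V_g ∝ 1/f ∝ 1/sin φ.
V₂ = V₁ · sin φ₁ / sin φ₂ = 19.0 × sin 49° / sin 18°
V₂ = 19.0 × 0.7547/0.3090 = 46 m/s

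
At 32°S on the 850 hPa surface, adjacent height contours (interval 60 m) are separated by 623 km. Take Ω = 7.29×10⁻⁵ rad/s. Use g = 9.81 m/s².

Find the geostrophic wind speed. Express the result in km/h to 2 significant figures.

44 km/h

Coriolis parameter at 32°S:
f = 2Ω sin φ = 2 × 7.29×10⁻⁵ × sin 32° = 7.73×10⁻⁵ s⁻¹
Height gradient: |∂Z/∂n| = 60 m / 623000 m = 9.63×10⁻⁵
On a pressure surface, geostrophic balance gives V_g = (g/f)|∂Z/∂n|:
V_g = 9.81 × 9.63×10⁻⁵ / 7.73×10⁻⁵ = 12.2 m/s
Converting: 12.2 m/s × 3.6 = 44 km/h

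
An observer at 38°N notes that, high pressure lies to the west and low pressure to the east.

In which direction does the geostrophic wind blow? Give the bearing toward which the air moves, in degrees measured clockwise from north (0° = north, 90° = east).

180°

The pressure-gradient force points toward the east (bearing 090°).
Geostrophic balance: in the Northern Hemisphere the Coriolis force deflects motion to the right, so the geostrophic wind blows 90° to the right of the pressure-gradient force (low pressure on the left).
Rotating 090° by 90° clockwise gives 180° — the wind blows toward the south.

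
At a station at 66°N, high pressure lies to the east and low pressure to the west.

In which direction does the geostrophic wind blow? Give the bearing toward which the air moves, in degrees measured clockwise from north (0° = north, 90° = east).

000°

The pressure-gradient force points toward the west (bearing 270°).
Geostrophic balance: in the Northern Hemisphere the Coriolis force deflects motion to the right, so the geostrophic wind blows 90° to the right of the pressure-gradient force (low pressure on the left).
Rotating 270° by 90° clockwise gives 000° — the wind blows toward the north.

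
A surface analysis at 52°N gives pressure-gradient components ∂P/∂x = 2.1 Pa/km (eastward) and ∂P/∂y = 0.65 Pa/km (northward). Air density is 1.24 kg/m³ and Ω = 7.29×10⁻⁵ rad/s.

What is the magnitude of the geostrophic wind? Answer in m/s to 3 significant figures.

Coriolis parameter at 52°N:
f = 2Ω sin φ = 2 × 7.29×10⁻⁵ × sin 52° = 1.15×10⁻⁴ s⁻¹
Component geostrophic relations (x east, y north):
u_g = −(1/(fρ)) ∂P/∂y,  v_g = (1/(fρ)) ∂P/∂x
u_g = −(0.65×10⁻³)/(1.15×10⁻⁴ × 1.24) = −4.56 m/s;  v_g = (2.1×10⁻³)/(1.15×10⁻⁴ × 1.24) = 14.7 m/s
|V_g| = √(u_g² + v_g²) = 15.4 m/s

15.4 m/s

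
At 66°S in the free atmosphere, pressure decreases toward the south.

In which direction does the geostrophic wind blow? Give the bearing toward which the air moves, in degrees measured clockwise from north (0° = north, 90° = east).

The pressure-gradient force points toward the south (bearing 180°).
Geostrophic balance: in the Southern Hemisphere the Coriolis force deflects motion to the left, so the geostrophic wind blows 90° to the left of the pressure-gradient force (low pressure on the right).
Rotating 180° by 90° counterclockwise gives 090° — the wind blows toward the east.

090°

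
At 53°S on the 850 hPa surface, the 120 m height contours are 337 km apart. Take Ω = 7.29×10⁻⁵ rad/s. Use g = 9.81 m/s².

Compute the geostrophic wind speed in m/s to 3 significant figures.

30.0 m/s

Coriolis parameter at 53°S:
f = 2Ω sin φ = 2 × 7.29×10⁻⁵ × sin 53° = 1.16×10⁻⁴ s⁻¹
Height gradient: |∂Z/∂n| = 120 m / 337000 m = 3.56×10⁻⁴
On a pressure surface, geostrophic balance gives V_g = (g/f)|∂Z/∂n|:
V_g = 9.81 × 3.56×10⁻⁴ / 1.16×10⁻⁴ = 30.0 m/s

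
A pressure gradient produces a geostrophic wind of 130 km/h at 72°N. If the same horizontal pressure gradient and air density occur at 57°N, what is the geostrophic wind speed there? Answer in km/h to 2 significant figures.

With the same pressure gradient and density, V_g ∝ 1/f ∝ 1/sin φ.
V₂ = V₁ · sin φ₁ / sin φ₂ = 130 × sin 72° / sin 57°
V₂ = 130 × 0.9511/0.8387 = 150 km/h

150 km/h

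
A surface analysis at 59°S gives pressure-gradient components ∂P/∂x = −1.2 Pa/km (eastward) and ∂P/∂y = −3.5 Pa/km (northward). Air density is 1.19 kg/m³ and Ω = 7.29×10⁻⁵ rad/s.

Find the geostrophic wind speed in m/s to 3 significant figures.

Coriolis parameter at 59°S:
f = 2Ω sin φ = 2 × 7.29×10⁻⁵ × sin 59° = 1.25×10⁻⁴ s⁻¹
In the Southern Hemisphere f is negative: f = −1.25×10⁻⁴ s⁻¹.
Component geostrophic relations (x east, y north):
u_g = −(1/(fρ)) ∂P/∂y,  v_g = (1/(fρ)) ∂P/∂x
u_g = −(−3.5×10⁻³)/(−1.25×10⁻⁴ × 1.19) = −23.5 m/s;  v_g = (−1.2×10⁻³)/(−1.25×10⁻⁴ × 1.19) = 8.07 m/s
|V_g| = √(u_g² + v_g²) = 24.9 m/s

24.9 m/s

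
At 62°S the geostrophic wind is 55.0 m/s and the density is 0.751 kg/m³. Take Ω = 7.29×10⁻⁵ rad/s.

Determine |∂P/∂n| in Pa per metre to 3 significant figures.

5.32×10⁻³ Pa/m

Coriolis parameter at 62°S:
f = 2Ω sin φ = 2 × 7.29×10⁻⁵ × sin 62° = 1.29×10⁻⁴ s⁻¹
Geostrophic balance rearranged: |∂P/∂n| = f ρ V_g
|∂P/∂n| = 1.29×10⁻⁴ × 0.751 × 55.0 = 5.32×10⁻³ Pa/m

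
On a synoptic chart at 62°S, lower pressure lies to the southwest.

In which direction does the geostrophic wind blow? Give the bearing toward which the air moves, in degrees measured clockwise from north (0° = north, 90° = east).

The pressure-gradient force points toward the southwest (bearing 225°).
Geostrophic balance: in the Southern Hemisphere the Coriolis force deflects motion to the left, so the geostrophic wind blows 90° to the left of the pressure-gradient force (low pressure on the right).
Rotating 225° by 90° counterclockwise gives 135° — the wind blows toward the southeast.

135°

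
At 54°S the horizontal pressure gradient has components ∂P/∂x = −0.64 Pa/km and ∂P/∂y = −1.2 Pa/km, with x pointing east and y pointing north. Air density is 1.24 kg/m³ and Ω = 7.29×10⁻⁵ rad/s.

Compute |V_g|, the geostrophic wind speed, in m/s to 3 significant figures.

9.30 m/s

Coriolis parameter at 54°S:
f = 2Ω sin φ = 2 × 7.29×10⁻⁵ × sin 54° = 1.18×10⁻⁴ s⁻¹
In the Southern Hemisphere f is negative: f = −1.18×10⁻⁴ s⁻¹.
Component geostrophic relations (x east, y north):
u_g = −(1/(fρ)) ∂P/∂y,  v_g = (1/(fρ)) ∂P/∂x
u_g = −(−1.2×10⁻³)/(−1.18×10⁻⁴ × 1.24) = −8.20 m/s;  v_g = (−0.64×10⁻³)/(−1.18×10⁻⁴ × 1.24) = 4.38 m/s
|V_g| = √(u_g² + v_g²) = 9.30 m/s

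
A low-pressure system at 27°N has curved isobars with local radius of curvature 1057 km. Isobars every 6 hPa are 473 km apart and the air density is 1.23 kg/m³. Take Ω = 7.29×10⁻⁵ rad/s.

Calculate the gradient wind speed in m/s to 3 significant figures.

Coriolis parameter at 27°N:
f = 2Ω sin φ = 2 × 7.29×10⁻⁵ × sin 27° = 6.62×10⁻⁵ s⁻¹
Pressure gradient: |∂P/∂n| = 600 Pa / 473000 m = 1.27×10⁻³ Pa/m
Geostrophic speed: V_g = |∂P/∂n|/(fρ) = 1.27×10⁻³/(6.62×10⁻⁵ × 1.23) = 15.6 m/s
Around a low, centrifugal force acts outward with Coriolis, so pressure-gradient force balances both:
(1/ρ)|∂P/∂n| = fV + V²/R  →  V² + fR·V − fR·V_g = 0
With fR = 6.62×10⁻⁵ × 1057×10³ m = 70.0 m/s:
V = [−fR + √((fR)² + 4 fR V_g)]/2 = [−70.0 + √(70.0² + 4×70.0×15.6)]/2 = 13.1 m/s
Subgeostrophic (V < V_g = 15.6 m/s), as expected around a low.

13.1 m/s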